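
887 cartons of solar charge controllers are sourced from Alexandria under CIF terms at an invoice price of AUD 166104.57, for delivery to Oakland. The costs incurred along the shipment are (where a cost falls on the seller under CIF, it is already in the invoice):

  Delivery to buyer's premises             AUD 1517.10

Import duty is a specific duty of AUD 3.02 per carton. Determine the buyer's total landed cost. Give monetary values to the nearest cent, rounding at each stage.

Total landed cost: AUD 170300.41

CIF: the seller pays costs through ocean freight and marine insurance to the destination port.
The CIF price already equals the CIF value: 166104.57
Import duty = 887 × 3.02 = 2678.74
Buyer bears: delivery 1517.10 + duty 2678.74 = 4195.84
Landed cost = invoice 166104.57 + 4195.84 = 170300.41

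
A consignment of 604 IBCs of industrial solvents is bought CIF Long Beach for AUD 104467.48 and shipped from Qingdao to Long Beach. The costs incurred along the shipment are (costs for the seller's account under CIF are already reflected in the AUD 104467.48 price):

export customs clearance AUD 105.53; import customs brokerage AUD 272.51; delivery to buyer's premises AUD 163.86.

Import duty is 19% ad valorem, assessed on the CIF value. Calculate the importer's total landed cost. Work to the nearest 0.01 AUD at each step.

CIF: the seller pays costs through ocean freight and marine insurance to the destination port.
Already in the invoice (seller's account under CIF): export clearance — exclude.
The CIF price already equals the CIF value: 104467.48
Import duty = 104467.48 × 19% = 19848.82
Buyer bears: brokerage 272.51 + delivery 163.86 + duty 19848.82 = 20285.19
Landed cost = invoice 104467.48 + 20285.19 = 124752.67

Total landed cost: AUD 124752.67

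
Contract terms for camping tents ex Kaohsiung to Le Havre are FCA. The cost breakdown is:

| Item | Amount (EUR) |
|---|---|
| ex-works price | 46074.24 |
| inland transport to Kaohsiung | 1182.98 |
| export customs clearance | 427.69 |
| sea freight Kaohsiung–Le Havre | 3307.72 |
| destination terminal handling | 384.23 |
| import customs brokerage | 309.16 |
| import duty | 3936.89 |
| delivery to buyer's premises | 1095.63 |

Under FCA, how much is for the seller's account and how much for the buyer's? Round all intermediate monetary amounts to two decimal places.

Seller: EUR 47684.91; buyer: EUR 9033.63

FCA: the seller delivers export-cleared goods to the carrier; the buyer bears costs from that point.
Seller's account: goods 46074.24 + inland to port 1182.98 + export clearance 427.69 = 47684.91
Buyer's account: freight 3307.72 + destination terminal 384.23 + brokerage 309.16 + duty 3936.89 + delivery 1095.63 = 9033.63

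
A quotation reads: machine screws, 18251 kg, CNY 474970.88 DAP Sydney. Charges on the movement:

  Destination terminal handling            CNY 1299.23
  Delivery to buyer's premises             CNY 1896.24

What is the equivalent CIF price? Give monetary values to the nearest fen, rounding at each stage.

CIF price: CNY 471775.41

From DAP to CIF, the seller no longer bears: destination terminal, delivery.
CIF price = 474970.88 − 1299.23 − 1896.24 = 471775.41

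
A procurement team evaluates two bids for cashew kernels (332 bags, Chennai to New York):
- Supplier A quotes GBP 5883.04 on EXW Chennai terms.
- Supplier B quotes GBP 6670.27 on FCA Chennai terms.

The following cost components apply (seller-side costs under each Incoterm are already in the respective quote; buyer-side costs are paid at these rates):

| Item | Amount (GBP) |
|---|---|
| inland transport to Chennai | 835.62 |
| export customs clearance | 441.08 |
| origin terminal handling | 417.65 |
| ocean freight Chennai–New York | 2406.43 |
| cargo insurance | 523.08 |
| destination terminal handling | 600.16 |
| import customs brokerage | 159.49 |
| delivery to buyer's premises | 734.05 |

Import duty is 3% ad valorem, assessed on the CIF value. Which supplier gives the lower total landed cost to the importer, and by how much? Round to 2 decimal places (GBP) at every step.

Supplier B is cheaper by GBP 504.16

Supplier A (EXW):
CIF value = EXW price + inland to port + export clearance + origin terminal + freight + insurance = 5883.04 + 835.62 + 441.08 + 417.65 + 2406.43 + 523.08 = 10506.90
Import duty = 10506.90 × 3% = 315.21
Buyer bears (A): 835.62 + 441.08 + 417.65 + 2406.43 + 523.08 + 600.16 + 159.49 + 734.05 = 6117.56
Landed cost (A) = invoice 5883.04 + 6117.56 + duty 315.21 = 12315.81
Supplier B (FCA):
CIF value = FCA price + origin terminal + freight + insurance = 6670.27 + 417.65 + 2406.43 + 523.08 = 10017.43
Import duty = 10017.43 × 3% = 300.52
Buyer bears (B): 417.65 + 2406.43 + 523.08 + 600.16 + 159.49 + 734.05 = 4840.86
Landed cost (B) = invoice 6670.27 + 4840.86 + duty 300.52 = 11811.65
Difference = |12315.81 − 11811.65| = 504.16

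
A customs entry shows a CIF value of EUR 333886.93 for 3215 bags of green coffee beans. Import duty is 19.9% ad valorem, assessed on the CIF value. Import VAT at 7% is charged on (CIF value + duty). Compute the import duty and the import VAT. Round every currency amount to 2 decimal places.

Import duty = 333886.93 × 19.9% = 66443.50
VAT base = CIF + duty = 333886.93 + 66443.50 = 400330.43
Import VAT = 400330.43 × 7% = 28023.13

Import duty: EUR 66443.50; import VAT: EUR 28023.13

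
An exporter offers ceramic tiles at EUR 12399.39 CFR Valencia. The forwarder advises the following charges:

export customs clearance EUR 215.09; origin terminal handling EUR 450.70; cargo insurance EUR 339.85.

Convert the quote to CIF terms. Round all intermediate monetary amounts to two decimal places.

CIF price: EUR 12739.24

Not relevant to the conversion: export clearance, origin terminal — on the seller under both CFR and CIF; already in the CFR price and stays in the CIF price.
From CFR to CIF, the seller additionally bears: insurance.
CIF price = 12399.39 + 339.85 = 12739.24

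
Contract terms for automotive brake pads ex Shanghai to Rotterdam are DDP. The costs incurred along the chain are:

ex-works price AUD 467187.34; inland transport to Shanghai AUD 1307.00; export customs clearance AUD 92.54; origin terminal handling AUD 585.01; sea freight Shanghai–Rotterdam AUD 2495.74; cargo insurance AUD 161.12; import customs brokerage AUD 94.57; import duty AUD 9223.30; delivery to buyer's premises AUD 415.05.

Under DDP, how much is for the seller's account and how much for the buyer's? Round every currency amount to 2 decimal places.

Seller: AUD 481561.67; buyer: AUD 0.00

DDP: the seller bears all costs including import duty.
Seller's account: goods 467187.34 + inland to port 1307.00 + export clearance 92.54 + origin terminal 585.01 + freight 2495.74 + insurance 161.12 + brokerage 94.57 + duty 9223.30 + delivery 415.05 = 481561.67
Buyer's account: 0.00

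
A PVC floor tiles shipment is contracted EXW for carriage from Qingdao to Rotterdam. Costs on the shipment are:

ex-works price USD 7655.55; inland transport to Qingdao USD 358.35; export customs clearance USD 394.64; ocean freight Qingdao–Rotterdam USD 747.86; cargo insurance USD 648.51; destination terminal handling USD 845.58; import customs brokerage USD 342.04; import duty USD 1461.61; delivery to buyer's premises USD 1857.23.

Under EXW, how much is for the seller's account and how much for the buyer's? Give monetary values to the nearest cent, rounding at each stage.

EXW: the seller makes goods available at their premises; the buyer bears all onward costs.
Seller's account: goods 7655.55 = 7655.55
Buyer's account: inland to port 358.35 + export clearance 394.64 + freight 747.86 + insurance 648.51 + destination terminal 845.58 + brokerage 342.04 + duty 1461.61 + delivery 1857.23 = 6655.82

Seller: USD 7655.55; buyer: USD 6655.82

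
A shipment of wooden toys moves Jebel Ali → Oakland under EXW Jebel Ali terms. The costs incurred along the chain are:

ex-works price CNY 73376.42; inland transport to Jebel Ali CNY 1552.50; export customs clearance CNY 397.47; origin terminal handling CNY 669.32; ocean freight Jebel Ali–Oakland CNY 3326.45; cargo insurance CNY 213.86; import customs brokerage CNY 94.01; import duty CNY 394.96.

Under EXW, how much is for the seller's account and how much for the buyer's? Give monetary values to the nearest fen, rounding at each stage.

Seller: CNY 73376.42; buyer: CNY 6648.57

EXW: the seller makes goods available at their premises; the buyer bears all onward costs.
Seller's account: goods 73376.42 = 73376.42
Buyer's account: inland to port 1552.50 + export clearance 397.47 + origin terminal 669.32 + freight 3326.45 + insurance 213.86 + brokerage 94.01 + duty 394.96 = 6648.57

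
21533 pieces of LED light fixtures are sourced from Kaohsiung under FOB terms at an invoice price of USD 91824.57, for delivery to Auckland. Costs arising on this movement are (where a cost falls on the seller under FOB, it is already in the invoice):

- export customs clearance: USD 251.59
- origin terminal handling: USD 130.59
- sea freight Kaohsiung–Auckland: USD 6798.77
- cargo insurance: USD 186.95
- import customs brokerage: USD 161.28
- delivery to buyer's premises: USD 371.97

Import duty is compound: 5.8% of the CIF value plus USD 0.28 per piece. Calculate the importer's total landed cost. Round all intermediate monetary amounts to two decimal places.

FOB: the seller bears costs until goods are on board at the origin port; the buyer bears freight, insurance and all costs thereafter.
Already in the invoice (seller's account under FOB): export clearance, origin terminal — exclude.
CIF value = FOB price + freight + insurance = 91824.57 + 6798.77 + 186.95 = 98810.29
Ad valorem component: 98810.29 × 5.8% = 5731.00
Specific component: 21533 × 0.28 = 6029.24
Import duty = 5731.00 + 6029.24 = 11760.24
Buyer bears: freight 6798.77 + insurance 186.95 + brokerage 161.28 + delivery 371.97 + duty 11760.24 = 19279.21
Landed cost = invoice 91824.57 + 19279.21 = 111103.78

Total landed cost: USD 111103.78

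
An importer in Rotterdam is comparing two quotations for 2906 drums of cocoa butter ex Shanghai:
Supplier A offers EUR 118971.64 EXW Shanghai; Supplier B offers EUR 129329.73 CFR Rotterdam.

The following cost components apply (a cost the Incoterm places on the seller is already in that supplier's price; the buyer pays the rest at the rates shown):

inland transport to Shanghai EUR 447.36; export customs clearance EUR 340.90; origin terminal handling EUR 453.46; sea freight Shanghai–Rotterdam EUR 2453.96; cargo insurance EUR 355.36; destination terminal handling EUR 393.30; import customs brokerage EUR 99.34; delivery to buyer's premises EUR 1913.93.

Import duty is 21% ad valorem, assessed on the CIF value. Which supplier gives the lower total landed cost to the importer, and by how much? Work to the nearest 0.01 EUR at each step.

Supplier A is cheaper by EUR 8061.52

Supplier A (EXW):
CIF value = EXW price + inland to port + export clearance + origin terminal + freight + insurance = 118971.64 + 447.36 + 340.90 + 453.46 + 2453.96 + 355.36 = 123022.68
Import duty = 123022.68 × 21% = 25834.76
Buyer bears (A): 447.36 + 340.90 + 453.46 + 2453.96 + 355.36 + 393.30 + 99.34 + 1913.93 = 6457.61
Landed cost (A) = invoice 118971.64 + 6457.61 + duty 25834.76 = 151264.01
Supplier B (CFR):
CIF value = CFR price + insurance = 129329.73 + 355.36 = 129685.09
Import duty = 129685.09 × 21% = 27233.87
Buyer bears (B): 355.36 + 393.30 + 99.34 + 1913.93 = 2761.93
Landed cost (B) = invoice 129329.73 + 2761.93 + duty 27233.87 = 159325.53
Difference = |151264.01 − 159325.53| = 8061.52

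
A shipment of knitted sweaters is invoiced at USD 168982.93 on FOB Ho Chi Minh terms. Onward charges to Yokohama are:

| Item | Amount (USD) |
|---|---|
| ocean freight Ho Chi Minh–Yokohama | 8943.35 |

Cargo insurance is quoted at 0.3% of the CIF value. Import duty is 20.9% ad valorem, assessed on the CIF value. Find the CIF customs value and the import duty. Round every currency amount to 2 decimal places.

CIF value: USD 178461.66; import duty: USD 37298.49

Let C be the CIF value. C = FOB price + freight + 0.3% × C
C − 0.3% × C = 168982.93 + 8943.35
0.997 × C = 177926.28
C = 177926.28 / 0.997 = 178461.66
Insurance premium = 0.3% × 178461.66 = 535.38
Import duty = 178461.66 × 20.9% = 37298.49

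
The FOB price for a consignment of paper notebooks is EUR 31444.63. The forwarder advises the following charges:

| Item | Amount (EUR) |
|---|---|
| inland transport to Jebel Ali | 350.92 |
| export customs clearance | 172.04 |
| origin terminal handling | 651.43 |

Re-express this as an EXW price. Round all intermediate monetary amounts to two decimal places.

EXW price: EUR 30270.24

From FOB to EXW, the seller no longer bears: inland to port, export clearance, origin terminal.
EXW price = 31444.63 − 350.92 − 172.04 − 651.43 = 30270.24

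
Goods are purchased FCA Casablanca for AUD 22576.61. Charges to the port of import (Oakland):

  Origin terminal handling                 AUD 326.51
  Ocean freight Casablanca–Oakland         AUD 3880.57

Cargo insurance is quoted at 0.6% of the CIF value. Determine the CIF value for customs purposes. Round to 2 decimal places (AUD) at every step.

CIF value: AUD 26945.36

Let C be the CIF value. C = FCA price + pre-shipment costs + freight + 0.6% × C
C − 0.6% × C = 22576.61 + 326.51 + 3880.57
0.994 × C = 26783.69
C = 26783.69 / 0.994 = 26945.36
Insurance premium = 0.6% × 26945.36 = 161.67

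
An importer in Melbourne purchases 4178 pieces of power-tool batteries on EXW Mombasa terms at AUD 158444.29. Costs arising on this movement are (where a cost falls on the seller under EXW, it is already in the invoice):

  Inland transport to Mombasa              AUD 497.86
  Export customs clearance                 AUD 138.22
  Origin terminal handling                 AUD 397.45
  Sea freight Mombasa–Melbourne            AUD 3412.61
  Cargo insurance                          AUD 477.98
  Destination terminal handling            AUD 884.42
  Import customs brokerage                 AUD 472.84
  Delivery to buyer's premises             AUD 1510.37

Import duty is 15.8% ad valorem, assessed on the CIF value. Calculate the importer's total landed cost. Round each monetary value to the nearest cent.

EXW: the seller makes goods available at their premises; the buyer bears all onward costs.
CIF value = EXW price + inland to port + export clearance + origin terminal + freight + insurance = 158444.29 + 497.86 + 138.22 + 397.45 + 3412.61 + 477.98 = 163368.41
Import duty = 163368.41 × 15.8% = 25812.21
Buyer bears: inland to port 497.86 + export clearance 138.22 + origin terminal 397.45 + freight 3412.61 + insurance 477.98 + destination terminal 884.42 + brokerage 472.84 + delivery 1510.37 + duty 25812.21 = 33603.96
Landed cost = invoice 158444.29 + 33603.96 = 192048.25

Total landed cost: AUD 192048.25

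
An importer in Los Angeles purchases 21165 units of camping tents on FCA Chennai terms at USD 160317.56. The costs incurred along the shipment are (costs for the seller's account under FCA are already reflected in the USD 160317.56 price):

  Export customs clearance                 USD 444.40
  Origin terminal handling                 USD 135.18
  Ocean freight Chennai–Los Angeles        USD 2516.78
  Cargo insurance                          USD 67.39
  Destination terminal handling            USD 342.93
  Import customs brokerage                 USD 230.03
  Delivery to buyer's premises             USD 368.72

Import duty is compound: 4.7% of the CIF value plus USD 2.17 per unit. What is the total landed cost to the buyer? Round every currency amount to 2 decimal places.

Total landed cost: USD 217569.37

FCA: the seller delivers export-cleared goods to the carrier; the buyer bears costs from that point.
Already in the invoice (seller's account under FCA): export clearance — exclude.
CIF value = FCA price + origin terminal + freight + insurance = 160317.56 + 135.18 + 2516.78 + 67.39 = 163036.91
Ad valorem component: 163036.91 × 4.7% = 7662.73
Specific component: 21165 × 2.17 = 45928.05
Import duty = 7662.73 + 45928.05 = 53590.78
Buyer bears: origin terminal 135.18 + freight 2516.78 + insurance 67.39 + destination terminal 342.93 + brokerage 230.03 + delivery 368.72 + duty 53590.78 = 57251.81
Landed cost = invoice 160317.56 + 57251.81 = 217569.37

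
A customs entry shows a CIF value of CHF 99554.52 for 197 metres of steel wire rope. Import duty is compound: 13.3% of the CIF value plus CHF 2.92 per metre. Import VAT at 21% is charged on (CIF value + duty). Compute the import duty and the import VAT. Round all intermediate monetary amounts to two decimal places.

Ad valorem component: 99554.52 × 13.3% = 13240.75
Specific component: 197 × 2.92 = 575.24
Import duty = 13240.75 + 575.24 = 13815.99
VAT base = CIF + duty = 99554.52 + 13815.99 = 113370.51
Import VAT = 113370.51 × 21% = 23807.81

Import duty: CHF 13815.99; import VAT: CHF 23807.81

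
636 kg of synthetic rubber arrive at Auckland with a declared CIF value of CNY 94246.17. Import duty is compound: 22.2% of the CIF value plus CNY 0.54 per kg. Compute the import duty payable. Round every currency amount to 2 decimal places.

Import duty: CNY 21266.09

Ad valorem component: 94246.17 × 22.2% = 20922.65
Specific component: 636 × 0.54 = 343.44
Import duty = 20922.65 + 343.44 = 21266.09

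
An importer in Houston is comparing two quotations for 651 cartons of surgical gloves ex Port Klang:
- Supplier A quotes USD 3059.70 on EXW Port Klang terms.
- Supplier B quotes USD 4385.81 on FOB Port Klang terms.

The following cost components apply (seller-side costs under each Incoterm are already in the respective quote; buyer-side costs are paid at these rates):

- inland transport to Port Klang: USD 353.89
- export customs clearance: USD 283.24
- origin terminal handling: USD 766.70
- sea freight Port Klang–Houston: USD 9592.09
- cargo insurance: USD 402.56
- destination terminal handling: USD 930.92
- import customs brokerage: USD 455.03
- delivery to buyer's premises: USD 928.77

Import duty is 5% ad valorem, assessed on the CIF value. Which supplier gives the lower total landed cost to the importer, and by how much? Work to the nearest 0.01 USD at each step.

Supplier A (EXW):
CIF value = EXW price + inland to port + export clearance + origin terminal + freight + insurance = 3059.70 + 353.89 + 283.24 + 766.70 + 9592.09 + 402.56 = 14458.18
Import duty = 14458.18 × 5% = 722.91
Buyer bears (A): 353.89 + 283.24 + 766.70 + 9592.09 + 402.56 + 930.92 + 455.03 + 928.77 = 13713.20
Landed cost (A) = invoice 3059.70 + 13713.20 + duty 722.91 = 17495.81
Supplier B (FOB):
CIF value = FOB price + freight + insurance = 4385.81 + 9592.09 + 402.56 = 14380.46
Import duty = 14380.46 × 5% = 719.02
Buyer bears (B): 9592.09 + 402.56 + 930.92 + 455.03 + 928.77 = 12309.37
Landed cost (B) = invoice 4385.81 + 12309.37 + duty 719.02 = 17414.20
Difference = |17495.81 − 17414.20| = 81.61

Supplier B is cheaper by USD 81.61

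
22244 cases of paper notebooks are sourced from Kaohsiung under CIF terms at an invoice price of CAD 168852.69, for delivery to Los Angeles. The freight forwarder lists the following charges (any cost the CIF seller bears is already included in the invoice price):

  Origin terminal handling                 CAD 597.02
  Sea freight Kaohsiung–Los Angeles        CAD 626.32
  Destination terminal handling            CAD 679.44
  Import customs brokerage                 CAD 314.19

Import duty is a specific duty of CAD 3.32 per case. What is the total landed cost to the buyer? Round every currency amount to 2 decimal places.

CIF: the seller pays costs through ocean freight and marine insurance to the destination port.
Already in the invoice (seller's account under CIF): origin terminal, freight — exclude.
The CIF price already equals the CIF value: 168852.69
Import duty = 22244 × 3.32 = 73850.08
Buyer bears: destination terminal 679.44 + brokerage 314.19 + duty 73850.08 = 74843.71
Landed cost = invoice 168852.69 + 74843.71 = 243696.40

Total landed cost: CAD 243696.40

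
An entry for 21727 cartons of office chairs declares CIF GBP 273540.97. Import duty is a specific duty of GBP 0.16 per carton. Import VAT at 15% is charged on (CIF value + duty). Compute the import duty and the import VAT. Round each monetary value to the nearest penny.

Import duty: GBP 3476.32; import VAT: GBP 41552.59

Import duty = 21727 × 0.16 = 3476.32
VAT base = CIF + duty = 273540.97 + 3476.32 = 277017.29
Import VAT = 277017.29 × 15% = 41552.59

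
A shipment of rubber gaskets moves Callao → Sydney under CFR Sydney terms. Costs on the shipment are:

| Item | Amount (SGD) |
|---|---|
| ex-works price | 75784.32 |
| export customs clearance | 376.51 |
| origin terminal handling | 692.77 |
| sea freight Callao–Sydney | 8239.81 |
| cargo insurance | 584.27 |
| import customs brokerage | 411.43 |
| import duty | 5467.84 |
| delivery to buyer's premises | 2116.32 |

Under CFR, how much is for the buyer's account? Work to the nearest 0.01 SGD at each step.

CFR: the seller pays costs through ocean freight to the destination port, but not insurance.
Seller's account: goods 75784.32 + export clearance 376.51 + origin terminal 692.77 + freight 8239.81 = 85093.41
Buyer's account: insurance 584.27 + brokerage 411.43 + duty 5467.84 + delivery 2116.32 = 8579.86

Buyer's account: SGD 8579.86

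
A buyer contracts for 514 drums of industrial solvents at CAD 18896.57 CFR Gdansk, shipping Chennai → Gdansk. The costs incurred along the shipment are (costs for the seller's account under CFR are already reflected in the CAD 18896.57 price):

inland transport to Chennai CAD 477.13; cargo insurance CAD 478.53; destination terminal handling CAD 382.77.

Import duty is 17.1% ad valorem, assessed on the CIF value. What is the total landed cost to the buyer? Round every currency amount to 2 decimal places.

CFR: the seller pays costs through ocean freight to the destination port, but not insurance.
Already in the invoice (seller's account under CFR): inland to port — exclude.
CIF value = CFR price + insurance = 18896.57 + 478.53 = 19375.10
Import duty = 19375.10 × 17.1% = 3313.14
Buyer bears: insurance 478.53 + destination terminal 382.77 + duty 3313.14 = 4174.44
Landed cost = invoice 18896.57 + 4174.44 = 23071.01

Total landed cost: CAD 23071.01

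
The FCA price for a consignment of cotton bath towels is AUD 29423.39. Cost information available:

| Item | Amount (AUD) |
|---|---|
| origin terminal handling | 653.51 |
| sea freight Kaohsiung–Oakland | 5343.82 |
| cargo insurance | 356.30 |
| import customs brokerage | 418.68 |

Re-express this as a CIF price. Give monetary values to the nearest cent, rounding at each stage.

CIF price: AUD 35777.02

Not relevant to the conversion: brokerage — on the buyer under both terms; not part of either seller's price.
From FCA to CIF, the seller additionally bears: origin terminal, freight, insurance.
CIF price = 29423.39 + 653.51 + 5343.82 + 356.30 = 35777.02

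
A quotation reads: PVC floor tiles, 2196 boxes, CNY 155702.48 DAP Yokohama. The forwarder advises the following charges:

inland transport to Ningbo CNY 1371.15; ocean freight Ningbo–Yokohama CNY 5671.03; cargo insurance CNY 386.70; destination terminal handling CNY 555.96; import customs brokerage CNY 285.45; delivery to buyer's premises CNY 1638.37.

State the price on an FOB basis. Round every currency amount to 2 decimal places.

Not relevant to the conversion: inland to port — on the seller under both DAP and FOB; already in the DAP price and stays in the FOB price. brokerage — on the buyer under both terms; not part of either seller's price.
From DAP to FOB, the seller no longer bears: freight, insurance, destination terminal, delivery.
FOB price = 155702.48 − 5671.03 − 386.70 − 555.96 − 1638.37 = 147450.42

FOB price: CNY 147450.42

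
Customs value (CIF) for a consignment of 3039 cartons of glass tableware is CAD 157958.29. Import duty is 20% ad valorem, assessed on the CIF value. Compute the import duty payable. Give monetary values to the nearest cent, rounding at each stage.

Import duty: CAD 31591.66

Import duty = 157958.29 × 20% = 31591.66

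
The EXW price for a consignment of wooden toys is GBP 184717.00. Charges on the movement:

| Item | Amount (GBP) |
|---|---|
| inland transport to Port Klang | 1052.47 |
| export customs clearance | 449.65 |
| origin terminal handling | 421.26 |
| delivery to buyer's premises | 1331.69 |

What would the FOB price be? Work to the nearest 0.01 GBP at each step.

FOB price: GBP 186640.38

Not relevant to the conversion: delivery — on the buyer under both terms; not part of either seller's price.
From EXW to FOB, the seller additionally bears: inland to port, export clearance, origin terminal.
FOB price = 184717.00 + 1052.47 + 449.65 + 421.26 = 186640.38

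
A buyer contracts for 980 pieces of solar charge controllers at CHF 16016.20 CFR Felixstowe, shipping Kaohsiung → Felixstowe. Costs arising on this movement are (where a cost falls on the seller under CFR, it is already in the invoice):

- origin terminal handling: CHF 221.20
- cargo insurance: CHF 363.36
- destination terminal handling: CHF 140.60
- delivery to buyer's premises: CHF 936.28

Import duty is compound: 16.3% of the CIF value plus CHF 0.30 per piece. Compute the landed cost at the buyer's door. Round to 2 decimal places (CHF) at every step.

Total landed cost: CHF 20420.31

CFR: the seller pays costs through ocean freight to the destination port, but not insurance.
Already in the invoice (seller's account under CFR): origin terminal — exclude.
CIF value = CFR price + insurance = 16016.20 + 363.36 = 16379.56
Ad valorem component: 16379.56 × 16.3% = 2669.87
Specific component: 980 × 0.30 = 294.00
Import duty = 2669.87 + 294.00 = 2963.87
Buyer bears: insurance 363.36 + destination terminal 140.60 + delivery 936.28 + duty 2963.87 = 4404.11
Landed cost = invoice 16016.20 + 4404.11 = 20420.31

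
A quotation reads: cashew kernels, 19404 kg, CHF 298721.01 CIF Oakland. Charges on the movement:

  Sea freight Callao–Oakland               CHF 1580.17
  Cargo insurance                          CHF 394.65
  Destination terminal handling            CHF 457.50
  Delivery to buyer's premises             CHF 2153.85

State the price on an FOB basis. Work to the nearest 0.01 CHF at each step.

Not relevant to the conversion: destination terminal, delivery — on the buyer under both terms; not part of either seller's price.
From CIF to FOB, the seller no longer bears: freight, insurance.
FOB price = 298721.01 − 1580.17 − 394.65 = 296746.19

FOB price: CHF 296746.19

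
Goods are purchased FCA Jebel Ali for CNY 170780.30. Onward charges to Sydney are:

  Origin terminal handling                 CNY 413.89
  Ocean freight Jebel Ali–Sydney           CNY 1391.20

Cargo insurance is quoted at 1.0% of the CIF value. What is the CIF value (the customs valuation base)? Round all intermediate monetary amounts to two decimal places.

Let C be the CIF value. C = FCA price + pre-shipment costs + freight + 1.0% × C
C − 1.0% × C = 170780.30 + 413.89 + 1391.20
0.99 × C = 172585.39
C = 172585.39 / 0.99 = 174328.68
Insurance premium = 1.0% × 174328.68 = 1743.29

CIF value: CNY 174328.68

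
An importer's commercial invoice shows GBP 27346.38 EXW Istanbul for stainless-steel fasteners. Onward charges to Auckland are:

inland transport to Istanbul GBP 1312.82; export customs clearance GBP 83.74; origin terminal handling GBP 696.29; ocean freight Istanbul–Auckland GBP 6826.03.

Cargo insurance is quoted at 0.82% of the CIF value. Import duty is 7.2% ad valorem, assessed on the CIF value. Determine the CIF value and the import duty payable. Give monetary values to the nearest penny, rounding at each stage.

CIF value: GBP 36565.09; import duty: GBP 2632.69

Let C be the CIF value. C = EXW price + pre-shipment costs + freight + 0.82% × C
C − 0.82% × C = 27346.38 + 1312.82 + 83.74 + 696.29 + 6826.03
0.9918 × C = 36265.26
C = 36265.26 / 0.9918 = 36565.09
Insurance premium = 0.82% × 36565.09 = 299.83
Import duty = 36565.09 × 7.2% = 2632.69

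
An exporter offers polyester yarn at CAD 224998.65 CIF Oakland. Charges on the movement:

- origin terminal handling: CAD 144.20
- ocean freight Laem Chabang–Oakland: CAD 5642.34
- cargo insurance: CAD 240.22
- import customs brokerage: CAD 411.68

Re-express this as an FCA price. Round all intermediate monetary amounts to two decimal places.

Not relevant to the conversion: brokerage — on the buyer under both terms; not part of either seller's price.
From CIF to FCA, the seller no longer bears: origin terminal, freight, insurance.
FCA price = 224998.65 − 144.20 − 5642.34 − 240.22 = 218971.89

FCA price: CAD 218971.89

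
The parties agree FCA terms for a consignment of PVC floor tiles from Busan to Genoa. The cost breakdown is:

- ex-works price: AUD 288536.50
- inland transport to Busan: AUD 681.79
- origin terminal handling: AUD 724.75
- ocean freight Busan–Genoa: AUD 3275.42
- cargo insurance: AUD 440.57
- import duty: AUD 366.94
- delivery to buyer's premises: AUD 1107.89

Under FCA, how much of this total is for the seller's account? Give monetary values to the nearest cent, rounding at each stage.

FCA: the seller delivers export-cleared goods to the carrier; the buyer bears costs from that point.
Seller's account: goods 288536.50 + inland to port 681.79 = 289218.29
Buyer's account: origin terminal 724.75 + freight 3275.42 + insurance 440.57 + duty 366.94 + delivery 1107.89 = 5915.57

Seller's account: AUD 289218.29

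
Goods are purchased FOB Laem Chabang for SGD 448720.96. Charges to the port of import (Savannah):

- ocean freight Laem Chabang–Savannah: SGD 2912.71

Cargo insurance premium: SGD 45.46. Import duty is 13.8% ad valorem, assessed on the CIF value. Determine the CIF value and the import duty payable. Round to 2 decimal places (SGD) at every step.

CIF value: SGD 451679.13; import duty: SGD 62331.72

CIF = FOB price + freight + insurance
CIF = 448720.96 + 2912.71 + 45.46 = 451679.13
Import duty = 451679.13 × 13.8% = 62331.72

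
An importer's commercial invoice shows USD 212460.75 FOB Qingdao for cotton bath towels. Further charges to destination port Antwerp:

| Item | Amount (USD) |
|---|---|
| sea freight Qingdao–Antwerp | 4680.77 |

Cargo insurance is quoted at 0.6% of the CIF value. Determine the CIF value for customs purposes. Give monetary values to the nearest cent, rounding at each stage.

Let C be the CIF value. C = FOB price + freight + 0.6% × C
C − 0.6% × C = 212460.75 + 4680.77
0.994 × C = 217141.52
C = 217141.52 / 0.994 = 218452.23
Insurance premium = 0.6% × 218452.23 = 1310.71

CIF value: USD 218452.23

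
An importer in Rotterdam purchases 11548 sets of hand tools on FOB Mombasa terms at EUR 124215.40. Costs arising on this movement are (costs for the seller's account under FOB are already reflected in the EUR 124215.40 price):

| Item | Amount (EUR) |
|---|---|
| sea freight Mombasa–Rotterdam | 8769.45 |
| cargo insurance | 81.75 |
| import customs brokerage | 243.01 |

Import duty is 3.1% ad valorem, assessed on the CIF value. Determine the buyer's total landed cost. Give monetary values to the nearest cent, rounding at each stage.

Total landed cost: EUR 137434.67

FOB: the seller bears costs until goods are on board at the origin port; the buyer bears freight, insurance and all costs thereafter.
CIF value = FOB price + freight + insurance = 124215.40 + 8769.45 + 81.75 = 133066.60
Import duty = 133066.60 × 3.1% = 4125.06
Buyer bears: freight 8769.45 + insurance 81.75 + brokerage 243.01 + duty 4125.06 = 13219.27
Landed cost = invoice 124215.40 + 13219.27 = 137434.67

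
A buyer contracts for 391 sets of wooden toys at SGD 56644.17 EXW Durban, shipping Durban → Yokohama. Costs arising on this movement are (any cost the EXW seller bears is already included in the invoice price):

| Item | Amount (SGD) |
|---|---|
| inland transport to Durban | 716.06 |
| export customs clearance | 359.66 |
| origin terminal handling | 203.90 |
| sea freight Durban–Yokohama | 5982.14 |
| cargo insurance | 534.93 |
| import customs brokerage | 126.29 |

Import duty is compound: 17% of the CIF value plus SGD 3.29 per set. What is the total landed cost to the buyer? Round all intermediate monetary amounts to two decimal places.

Total landed cost: SGD 76808.49

EXW: the seller makes goods available at their premises; the buyer bears all onward costs.
CIF value = EXW price + inland to port + export clearance + origin terminal + freight + insurance = 56644.17 + 716.06 + 359.66 + 203.90 + 5982.14 + 534.93 = 64440.86
Ad valorem component: 64440.86 × 17% = 10954.95
Specific component: 391 × 3.29 = 1286.39
Import duty = 10954.95 + 1286.39 = 12241.34
Buyer bears: inland to port 716.06 + export clearance 359.66 + origin terminal 203.90 + freight 5982.14 + insurance 534.93 + brokerage 126.29 + duty 12241.34 = 20164.32
Landed cost = invoice 56644.17 + 20164.32 = 76808.49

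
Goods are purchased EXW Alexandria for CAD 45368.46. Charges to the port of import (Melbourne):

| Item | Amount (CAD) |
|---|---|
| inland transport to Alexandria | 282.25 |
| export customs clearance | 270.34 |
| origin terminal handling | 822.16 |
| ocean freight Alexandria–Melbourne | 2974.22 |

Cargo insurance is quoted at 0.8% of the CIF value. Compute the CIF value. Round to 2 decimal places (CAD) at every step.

CIF value: CAD 50118.38

Let C be the CIF value. C = EXW price + pre-shipment costs + freight + 0.8% × C
C − 0.8% × C = 45368.46 + 282.25 + 270.34 + 822.16 + 2974.22
0.992 × C = 49717.43
C = 49717.43 / 0.992 = 50118.38
Insurance premium = 0.8% × 50118.38 = 400.95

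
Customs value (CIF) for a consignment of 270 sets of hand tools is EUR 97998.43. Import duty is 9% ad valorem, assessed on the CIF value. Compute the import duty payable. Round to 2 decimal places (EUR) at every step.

Import duty = 97998.43 × 9% = 8819.86

Import duty: EUR 8819.86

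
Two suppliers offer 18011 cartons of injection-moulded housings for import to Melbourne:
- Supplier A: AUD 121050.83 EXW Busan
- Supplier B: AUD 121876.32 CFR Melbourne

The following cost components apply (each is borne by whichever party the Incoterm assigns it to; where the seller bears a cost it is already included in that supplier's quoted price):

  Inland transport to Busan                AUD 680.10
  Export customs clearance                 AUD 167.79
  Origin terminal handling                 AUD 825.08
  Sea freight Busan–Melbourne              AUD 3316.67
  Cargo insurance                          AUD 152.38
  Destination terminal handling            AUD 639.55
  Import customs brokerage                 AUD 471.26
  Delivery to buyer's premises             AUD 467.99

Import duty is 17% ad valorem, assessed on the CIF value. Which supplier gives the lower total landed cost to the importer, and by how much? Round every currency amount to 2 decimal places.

Supplier A (EXW):
CIF value = EXW price + inland to port + export clearance + origin terminal + freight + insurance = 121050.83 + 680.10 + 167.79 + 825.08 + 3316.67 + 152.38 = 126192.85
Import duty = 126192.85 × 17% = 21452.78
Buyer bears (A): 680.10 + 167.79 + 825.08 + 3316.67 + 152.38 + 639.55 + 471.26 + 467.99 = 6720.82
Landed cost (A) = invoice 121050.83 + 6720.82 + duty 21452.78 = 149224.43
Supplier B (CFR):
CIF value = CFR price + insurance = 121876.32 + 152.38 = 122028.70
Import duty = 122028.70 × 17% = 20744.88
Buyer bears (B): 152.38 + 639.55 + 471.26 + 467.99 = 1731.18
Landed cost (B) = invoice 121876.32 + 1731.18 + duty 20744.88 = 144352.38
Difference = |149224.43 − 144352.38| = 4872.05

Supplier B is cheaper by AUD 4872.05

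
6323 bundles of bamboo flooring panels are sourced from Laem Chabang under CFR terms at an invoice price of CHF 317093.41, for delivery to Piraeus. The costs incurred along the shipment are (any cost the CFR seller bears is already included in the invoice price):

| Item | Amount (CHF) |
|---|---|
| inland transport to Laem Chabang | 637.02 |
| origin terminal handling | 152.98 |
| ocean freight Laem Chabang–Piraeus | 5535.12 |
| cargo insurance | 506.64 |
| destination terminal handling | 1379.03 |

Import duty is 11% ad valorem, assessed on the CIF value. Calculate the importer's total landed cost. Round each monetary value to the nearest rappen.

Total landed cost: CHF 353915.09

CFR: the seller pays costs through ocean freight to the destination port, but not insurance.
Already in the invoice (seller's account under CFR): inland to port, origin terminal, freight — exclude.
CIF value = CFR price + insurance = 317093.41 + 506.64 = 317600.05
Import duty = 317600.05 × 11% = 34936.01
Buyer bears: insurance 506.64 + destination terminal 1379.03 + duty 34936.01 = 36821.68
Landed cost = invoice 317093.41 + 36821.68 = 353915.09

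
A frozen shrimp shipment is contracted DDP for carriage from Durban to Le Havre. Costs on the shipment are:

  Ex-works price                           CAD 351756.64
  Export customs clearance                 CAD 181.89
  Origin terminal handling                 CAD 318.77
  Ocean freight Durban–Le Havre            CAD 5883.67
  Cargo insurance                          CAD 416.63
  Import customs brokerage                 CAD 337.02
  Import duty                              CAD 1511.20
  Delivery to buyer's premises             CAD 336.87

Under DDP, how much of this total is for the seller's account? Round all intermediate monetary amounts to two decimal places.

Seller's account: CAD 360742.69

DDP: the seller bears all costs including import duty.
Seller's account: goods 351756.64 + export clearance 181.89 + origin terminal 318.77 + freight 5883.67 + insurance 416.63 + brokerage 337.02 + duty 1511.20 + delivery 336.87 = 360742.69
Buyer's account: 0.00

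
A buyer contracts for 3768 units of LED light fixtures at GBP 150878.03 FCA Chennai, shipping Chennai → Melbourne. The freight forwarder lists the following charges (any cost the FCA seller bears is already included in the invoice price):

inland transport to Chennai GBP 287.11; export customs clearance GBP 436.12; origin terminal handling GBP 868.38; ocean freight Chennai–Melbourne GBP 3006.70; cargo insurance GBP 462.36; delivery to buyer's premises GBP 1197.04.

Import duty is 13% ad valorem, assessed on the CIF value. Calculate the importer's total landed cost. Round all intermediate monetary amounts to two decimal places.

Total landed cost: GBP 176590.52

FCA: the seller delivers export-cleared goods to the carrier; the buyer bears costs from that point.
Already in the invoice (seller's account under FCA): inland to port, export clearance — exclude.
CIF value = FCA price + origin terminal + freight + insurance = 150878.03 + 868.38 + 3006.70 + 462.36 = 155215.47
Import duty = 155215.47 × 13% = 20178.01
Buyer bears: origin terminal 868.38 + freight 3006.70 + insurance 462.36 + delivery 1197.04 + duty 20178.01 = 25712.49
Landed cost = invoice 150878.03 + 25712.49 = 176590.52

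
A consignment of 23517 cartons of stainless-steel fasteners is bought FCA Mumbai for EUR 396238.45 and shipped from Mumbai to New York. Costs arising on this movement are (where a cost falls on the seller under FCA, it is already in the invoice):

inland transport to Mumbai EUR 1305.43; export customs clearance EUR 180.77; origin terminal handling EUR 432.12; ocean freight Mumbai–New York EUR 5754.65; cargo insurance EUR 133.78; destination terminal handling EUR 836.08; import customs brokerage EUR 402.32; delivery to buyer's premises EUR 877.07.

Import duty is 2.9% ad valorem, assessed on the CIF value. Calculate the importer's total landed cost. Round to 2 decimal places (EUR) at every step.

Total landed cost: EUR 416348.68

FCA: the seller delivers export-cleared goods to the carrier; the buyer bears costs from that point.
Already in the invoice (seller's account under FCA): inland to port, export clearance — exclude.
CIF value = FCA price + origin terminal + freight + insurance = 396238.45 + 432.12 + 5754.65 + 133.78 = 402559.00
Import duty = 402559.00 × 2.9% = 11674.21
Buyer bears: origin terminal 432.12 + freight 5754.65 + insurance 133.78 + destination terminal 836.08 + brokerage 402.32 + delivery 877.07 + duty 11674.21 = 20110.23
Landed cost = invoice 396238.45 + 20110.23 = 416348.68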